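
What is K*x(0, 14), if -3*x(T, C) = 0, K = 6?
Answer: 0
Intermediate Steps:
x(T, C) = 0 (x(T, C) = -1/3*0 = 0)
K*x(0, 14) = 6*0 = 0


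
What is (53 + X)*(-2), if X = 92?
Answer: -290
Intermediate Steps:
(53 + X)*(-2) = (53 + 92)*(-2) = 145*(-2) = -290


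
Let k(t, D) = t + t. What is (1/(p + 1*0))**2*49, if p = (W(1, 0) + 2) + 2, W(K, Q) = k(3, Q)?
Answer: 49/100 ≈ 0.49000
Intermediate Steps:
k(t, D) = 2*t
W(K, Q) = 6 (W(K, Q) = 2*3 = 6)
p = 10 (p = (6 + 2) + 2 = 8 + 2 = 10)
(1/(p + 1*0))**2*49 = (1/(10 + 1*0))**2*49 = (1/(10 + 0))**2*49 = (1/10)**2*49 = (1/100)*49 = 49/100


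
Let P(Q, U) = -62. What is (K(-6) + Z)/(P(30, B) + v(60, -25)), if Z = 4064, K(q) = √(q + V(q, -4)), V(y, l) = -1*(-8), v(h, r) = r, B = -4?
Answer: -4064/87 - √2/87 ≈ -46.729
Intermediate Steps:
V(y, l) = 8
K(q) = √(8 + q) (K(q) = √(q + 8) = √(8 + q))
(K(-6) + Z)/(P(30, B) + v(60, -25)) = (√(8 - 6) + 4064)/(-62 - 25) = (√2 + 4064)/(-87) = (4064 + √2)*(-1/87) = -4064/87 - √2/87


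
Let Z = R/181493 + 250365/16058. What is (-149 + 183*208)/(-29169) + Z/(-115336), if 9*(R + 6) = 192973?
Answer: -606950802279965707/466894184121268176 ≈ -1.3000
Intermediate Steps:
R = 192919/9 (R = -6 + (1/9)*192973 = -6 + 192973/9 = 192919/9 ≈ 21435.)
Z = 412053347807/26229731346 (Z = (192919/9)/181493 + 250365/16058 = (192919/9)*(1/181493) + 250365*(1/16058) = 192919/1633437 + 250365/16058 = 412053347807/26229731346 ≈ 15.709)
(-149 + 183*208)/(-29169) + Z/(-115336) = (-149 + 183*208)/(-29169) + (412053347807/26229731346)/(-115336) = (-149 + 38064)*(-1/29169) + (412053347807/26229731346)*(-1/115336) = 37915*(-1/29169) - 412053347807/3025232294522256 = -37915/29169 - 412053347807/3025232294522256 = -606950802279965707/466894184121268176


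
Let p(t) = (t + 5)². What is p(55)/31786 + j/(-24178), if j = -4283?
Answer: 111590119/384260954 ≈ 0.29040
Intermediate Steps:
p(t) = (5 + t)²
p(55)/31786 + j/(-24178) = (5 + 55)²/31786 - 4283/(-24178) = 60²*(1/31786) - 4283*(-1/24178) = 3600*(1/31786) + 4283/24178 = 1800/15893 + 4283/24178 = 111590119/384260954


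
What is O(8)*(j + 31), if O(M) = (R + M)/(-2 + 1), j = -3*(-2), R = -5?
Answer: -111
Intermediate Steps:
j = 6
O(M) = 5 - M (O(M) = (-5 + M)/(-2 + 1) = (-5 + M)/(-1) = (-5 + M)*(-1) = 5 - M)
O(8)*(j + 31) = (5 - 1*8)*(6 + 31) = (5 - 8)*37 = -3*37 = -111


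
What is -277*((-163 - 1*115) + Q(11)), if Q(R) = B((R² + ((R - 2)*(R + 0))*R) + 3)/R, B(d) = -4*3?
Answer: 850390/11 ≈ 77308.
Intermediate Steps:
B(d) = -12
Q(R) = -12/R
-277*((-163 - 1*115) + Q(11)) = -277*((-163 - 1*115) - 12/11) = -277*((-163 - 115) - 12*1/11) = -277*(-278 - 12/11) = -277*(-3070/11) = 850390/11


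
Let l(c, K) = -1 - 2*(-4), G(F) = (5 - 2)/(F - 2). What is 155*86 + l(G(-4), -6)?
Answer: 13337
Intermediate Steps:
G(F) = 3/(-2 + F)
l(c, K) = 7 (l(c, K) = -1 + 8 = 7)
155*86 + l(G(-4), -6) = 155*86 + 7 = 13330 + 7 = 13337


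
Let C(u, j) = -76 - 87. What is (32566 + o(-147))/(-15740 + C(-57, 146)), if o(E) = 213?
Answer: -32779/15903 ≈ -2.0612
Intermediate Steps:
C(u, j) = -163
(32566 + o(-147))/(-15740 + C(-57, 146)) = (32566 + 213)/(-15740 - 163) = 32779/(-15903) = 32779*(-1/15903) = -32779/15903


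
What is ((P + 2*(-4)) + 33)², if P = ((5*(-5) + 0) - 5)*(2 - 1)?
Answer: 25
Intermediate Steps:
P = -30 (P = ((-25 + 0) - 5)*1 = (-25 - 5)*1 = -30*1 = -30)
((P + 2*(-4)) + 33)² = ((-30 + 2*(-4)) + 33)² = ((-30 - 8) + 33)² = (-38 + 33)² = (-5)² = 25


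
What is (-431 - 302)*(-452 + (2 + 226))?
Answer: 164192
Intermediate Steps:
(-431 - 302)*(-452 + (2 + 226)) = -733*(-452 + 228) = -733*(-224) = 164192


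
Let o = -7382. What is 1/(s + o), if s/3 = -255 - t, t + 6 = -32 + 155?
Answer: -1/8498 ≈ -0.00011767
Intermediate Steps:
t = 117 (t = -6 + (-32 + 155) = -6 + 123 = 117)
s = -1116 (s = 3*(-255 - 1*117) = 3*(-255 - 117) = 3*(-372) = -1116)
1/(s + o) = 1/(-1116 - 7382) = 1/(-8498) = -1/8498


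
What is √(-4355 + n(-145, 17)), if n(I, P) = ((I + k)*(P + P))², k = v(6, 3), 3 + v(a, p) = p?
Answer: √24300545 ≈ 4929.6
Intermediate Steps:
v(a, p) = -3 + p
k = 0 (k = -3 + 3 = 0)
n(I, P) = 4*I²*P² (n(I, P) = ((I + 0)*(P + P))² = (I*(2*P))² = (2*I*P)² = 4*I²*P²)
√(-4355 + n(-145, 17)) = √(-4355 + 4*(-145)²*17²) = √(-4355 + 4*21025*289) = √(-4355 + 24304900) = √24300545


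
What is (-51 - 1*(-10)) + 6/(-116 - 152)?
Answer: -5497/134 ≈ -41.022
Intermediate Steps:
(-51 - 1*(-10)) + 6/(-116 - 152) = (-51 + 10) + 6/(-268) = -41 + 6*(-1/268) = -41 - 3/134 = -5497/134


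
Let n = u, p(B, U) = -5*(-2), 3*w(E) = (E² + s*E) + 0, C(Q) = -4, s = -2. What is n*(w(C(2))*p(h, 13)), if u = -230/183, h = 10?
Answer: -18400/183 ≈ -100.55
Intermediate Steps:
w(E) = -2*E/3 + E²/3 (w(E) = ((E² - 2*E) + 0)/3 = (E² - 2*E)/3 = -2*E/3 + E²/3)
u = -230/183 (u = -230*1/183 = -230/183 ≈ -1.2568)
p(B, U) = 10
n = -230/183 ≈ -1.2568
n*(w(C(2))*p(h, 13)) = -230*(⅓)*(-4)*(-2 - 4)*10/183 = -230*(⅓)*(-4)*(-6)*10/183 = -1840*10/183 = -230/183*80 = -18400/183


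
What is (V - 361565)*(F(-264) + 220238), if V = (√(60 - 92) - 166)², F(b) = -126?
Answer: -73526432592 - 292308736*I*√2 ≈ -7.3526e+10 - 4.1339e+8*I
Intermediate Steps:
V = (-166 + 4*I*√2)² (V = (√(-32) - 166)² = (4*I*√2 - 166)² = (-166 + 4*I*√2)² ≈ 27524.0 - 1878.1*I)
(V - 361565)*(F(-264) + 220238) = ((27524 - 1328*I*√2) - 361565)*(-126 + 220238) = (-334041 - 1328*I*√2)*220112 = -73526432592 - 292308736*I*√2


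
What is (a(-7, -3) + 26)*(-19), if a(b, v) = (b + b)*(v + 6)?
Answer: 304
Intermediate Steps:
a(b, v) = 2*b*(6 + v) (a(b, v) = (2*b)*(6 + v) = 2*b*(6 + v))
(a(-7, -3) + 26)*(-19) = (2*(-7)*(6 - 3) + 26)*(-19) = (2*(-7)*3 + 26)*(-19) = (-42 + 26)*(-19) = -16*(-19) = 304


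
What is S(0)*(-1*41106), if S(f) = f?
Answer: 0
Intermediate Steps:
S(0)*(-1*41106) = 0*(-1*41106) = 0*(-41106) = 0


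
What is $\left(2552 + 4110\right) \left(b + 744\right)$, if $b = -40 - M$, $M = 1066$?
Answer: $-2411644$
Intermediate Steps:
$b = -1106$ ($b = -40 - 1066 = -1106$)
$\left(2552 + 4110\right) \left(b + 744\right) = \left(2552 + 4110\right) \left(-1106 + 744\right) = 6662 \left(-362\right) = -2411644$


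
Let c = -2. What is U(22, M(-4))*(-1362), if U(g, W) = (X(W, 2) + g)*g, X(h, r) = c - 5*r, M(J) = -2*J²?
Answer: -299640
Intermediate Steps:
X(h, r) = -2 - 5*r
U(g, W) = g*(-12 + g) (U(g, W) = ((-2 - 5*2) + g)*g = ((-2 - 10) + g)*g = (-12 + g)*g = g*(-12 + g))
U(22, M(-4))*(-1362) = (22*(-12 + 22))*(-1362) = (22*10)*(-1362) = 220*(-1362) = -299640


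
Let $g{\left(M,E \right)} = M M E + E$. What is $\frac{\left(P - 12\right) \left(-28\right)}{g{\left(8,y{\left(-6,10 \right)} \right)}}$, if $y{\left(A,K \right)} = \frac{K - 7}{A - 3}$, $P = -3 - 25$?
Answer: $- \frac{672}{13} \approx -51.692$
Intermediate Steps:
$P = -28$ ($P = -3 - 25 = -28$)
$y{\left(A,K \right)} = \frac{-7 + K}{-3 + A}$
$g{\left(M,E \right)} = E + E M^{2}$ ($g{\left(M,E \right)} = M^{2} E + E = E M^{2} + E = E + E M^{2}$)
$\frac{\left(P - 12\right) \left(-28\right)}{g{\left(8,y{\left(-6,10 \right)} \right)}} = \frac{\left(-28 - 12\right) \left(-28\right)}{\frac{-7 + 10}{-3 - 6} \left(1 + 8^{2}\right)} = \frac{\left(-40\right) \left(-28\right)}{\frac{1}{-9} \cdot 3 \left(1 + 64\right)} = \frac{1120}{\left(- \frac{1}{9}\right) 3 \cdot 65} = \frac{1120}{\left(- \frac{1}{3}\right) 65} = \frac{1120}{- \frac{65}{3}} = 1120 \left(- \frac{3}{65}\right) = - \frac{672}{13}$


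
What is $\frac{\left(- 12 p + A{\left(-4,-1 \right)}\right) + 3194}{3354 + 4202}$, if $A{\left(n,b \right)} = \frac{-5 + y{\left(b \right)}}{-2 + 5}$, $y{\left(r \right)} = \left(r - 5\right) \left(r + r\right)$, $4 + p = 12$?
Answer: $\frac{9301}{22668} \approx 0.41031$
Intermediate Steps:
$p = 8$ ($p = -4 + 12 = 8$)
$y{\left(r \right)} = 2 r \left(-5 + r\right)$ ($y{\left(r \right)} = \left(-5 + r\right) 2 r = 2 r \left(-5 + r\right)$)
$A{\left(n,b \right)} = - \frac{5}{3} + \frac{2 b \left(-5 + b\right)}{3}$ ($A{\left(n,b \right)} = \frac{-5 + 2 b \left(-5 + b\right)}{-2 + 5} = \frac{-5 + 2 b \left(-5 + b\right)}{3} = \left(-5 + 2 b \left(-5 + b\right)\right) \frac{1}{3} = - \frac{5}{3} + \frac{2 b \left(-5 + b\right)}{3}$)
$\frac{\left(- 12 p + A{\left(-4,-1 \right)}\right) + 3194}{3354 + 4202} = \frac{\left(\left(-12\right) 8 - \left(\frac{5}{3} + \frac{2 \left(-5 - 1\right)}{3}\right)\right) + 3194}{3354 + 4202} = \frac{\left(-96 - \left(\frac{5}{3} + \frac{2}{3} \left(-6\right)\right)\right) + 3194}{7556} = \left(\left(-96 + \left(- \frac{5}{3} + 4\right)\right) + 3194\right) \frac{1}{7556} = \left(\left(-96 + \frac{7}{3}\right) + 3194\right) \frac{1}{7556} = \left(- \frac{281}{3} + 3194\right) \frac{1}{7556} = \frac{9301}{3} \cdot \frac{1}{7556} = \frac{9301}{22668}$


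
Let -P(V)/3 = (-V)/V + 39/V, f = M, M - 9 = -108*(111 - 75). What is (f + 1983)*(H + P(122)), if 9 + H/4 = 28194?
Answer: -13039293492/61 ≈ -2.1376e+8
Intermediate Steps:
H = 112740 (H = -36 + 4*28194 = -36 + 112776 = 112740)
M = -3879 (M = 9 - 108*(111 - 75) = 9 - 108*36 = 9 - 3888 = -3879)
f = -3879
P(V) = 3 - 117/V (P(V) = -3*((-V)/V + 39/V) = -3*(-1 + 39/V) = 3 - 117/V)
(f + 1983)*(H + P(122)) = (-3879 + 1983)*(112740 + (3 - 117/122)) = -1896*(112740 + (3 - 117*1/122)) = -1896*(112740 + (3 - 117/122)) = -1896*(112740 + 249/122) = -1896*13754529/122 = -13039293492/61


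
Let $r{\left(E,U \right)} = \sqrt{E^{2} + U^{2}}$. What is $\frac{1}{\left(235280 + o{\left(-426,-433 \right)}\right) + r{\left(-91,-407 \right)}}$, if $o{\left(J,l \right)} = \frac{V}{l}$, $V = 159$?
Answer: $\frac{44112343073}{10378703269956791} - \frac{187489 \sqrt{173930}}{10378703269956791} \approx 4.2427 \cdot 10^{-6}$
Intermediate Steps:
$o{\left(J,l \right)} = \frac{159}{l}$
$\frac{1}{\left(235280 + o{\left(-426,-433 \right)}\right) + r{\left(-91,-407 \right)}} = \frac{1}{\left(235280 + \frac{159}{-433}\right) + \sqrt{\left(-91\right)^{2} + \left(-407\right)^{2}}} = \frac{1}{\left(235280 + 159 \left(- \frac{1}{433}\right)\right) + \sqrt{8281 + 165649}} = \frac{1}{\left(235280 - \frac{159}{433}\right) + \sqrt{173930}} = \frac{1}{\frac{101876081}{433} + \sqrt{173930}}$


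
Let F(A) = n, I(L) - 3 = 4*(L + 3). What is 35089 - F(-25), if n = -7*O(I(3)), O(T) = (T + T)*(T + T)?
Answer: 55501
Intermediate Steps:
I(L) = 15 + 4*L (I(L) = 3 + 4*(L + 3) = 3 + 4*(3 + L) = 3 + (12 + 4*L) = 15 + 4*L)
O(T) = 4*T**2 (O(T) = (2*T)*(2*T) = 4*T**2)
n = -20412 (n = -28*(15 + 4*3)**2 = -28*(15 + 12)**2 = -28*27**2 = -28*729 = -7*2916 = -20412)
F(A) = -20412
35089 - F(-25) = 35089 - 1*(-20412) = 35089 + 20412 = 55501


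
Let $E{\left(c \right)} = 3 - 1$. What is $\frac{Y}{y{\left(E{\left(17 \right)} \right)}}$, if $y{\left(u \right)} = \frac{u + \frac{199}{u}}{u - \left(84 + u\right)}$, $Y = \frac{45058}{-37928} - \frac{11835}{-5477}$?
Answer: $- \frac{606285642}{753027253} \approx -0.80513$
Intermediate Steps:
$Y = \frac{101047607}{103865828}$ ($Y = 45058 \left(- \frac{1}{37928}\right) - - \frac{11835}{5477} = - \frac{22529}{18964} + \frac{11835}{5477} = \frac{101047607}{103865828} \approx 0.97287$)
$E{\left(c \right)} = 2$
$y{\left(u \right)} = - \frac{199}{84 u} - \frac{u}{84}$ ($y{\left(u \right)} = \frac{u + \frac{199}{u}}{-84} = \left(u + \frac{199}{u}\right) \left(- \frac{1}{84}\right) = - \frac{199}{84 u} - \frac{u}{84}$)
$\frac{Y}{y{\left(E{\left(17 \right)} \right)}} = \frac{101047607}{103865828 \frac{-199 - 2^{2}}{84 \cdot 2}} = \frac{101047607}{103865828 \cdot \frac{1}{84} \cdot \frac{1}{2} \left(-199 - 4\right)} = \frac{101047607}{103865828 \cdot \frac{1}{84} \cdot \frac{1}{2} \left(-203\right)} = \frac{101047607}{103865828 \left(- \frac{29}{24}\right)} = \frac{101047607}{103865828} \left(- \frac{24}{29}\right) = - \frac{606285642}{753027253}$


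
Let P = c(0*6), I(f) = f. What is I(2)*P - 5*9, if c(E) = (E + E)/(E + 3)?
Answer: -45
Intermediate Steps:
c(E) = 2*E/(3 + E) (c(E) = (2*E)/(3 + E) = 2*E/(3 + E))
P = 0 (P = 2*(0*6)/(3 + 0*6) = 2*0/(3 + 0) = 2*0/3 = 2*0*(1/3) = 0)
I(2)*P - 5*9 = 2*0 - 5*9 = 0 - 45 = -45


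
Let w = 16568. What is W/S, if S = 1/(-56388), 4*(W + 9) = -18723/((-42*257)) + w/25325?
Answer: 43173917820267/91119350 ≈ 4.7382e+5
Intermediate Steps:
W = -3062631611/364477400 (W = -9 + (-18723/((-42*257)) + 16568/25325)/4 = -9 + (-18723/(-10794) + 16568*(1/25325))/4 = -9 + (-18723*(-1/10794) + 16568/25325)/4 = -9 + (6241/3598 + 16568/25325)/4 = -9 + (1/4)*(217664989/91119350) = -9 + 217664989/364477400 = -3062631611/364477400 ≈ -8.4028)
S = -1/56388 ≈ -1.7734e-5
W/S = -3062631611/(364477400*(-1/56388)) = -3062631611/364477400*(-56388) = 43173917820267/91119350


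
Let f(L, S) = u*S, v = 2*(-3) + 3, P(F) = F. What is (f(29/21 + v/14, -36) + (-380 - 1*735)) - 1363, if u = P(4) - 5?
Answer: -2442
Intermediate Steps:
v = -3 (v = -6 + 3 = -3)
u = -1 (u = 4 - 5 = -1)
f(L, S) = -S
(f(29/21 + v/14, -36) + (-380 - 1*735)) - 1363 = (-1*(-36) + (-380 - 1*735)) - 1363 = (36 + (-380 - 735)) - 1363 = (36 - 1115) - 1363 = -1079 - 1363 = -2442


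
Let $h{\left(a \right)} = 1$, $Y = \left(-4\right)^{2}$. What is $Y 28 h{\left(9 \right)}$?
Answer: $448$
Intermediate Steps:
$Y = 16$
$Y 28 h{\left(9 \right)} = 16 \cdot 28 \cdot 1 = 448 \cdot 1 = 448$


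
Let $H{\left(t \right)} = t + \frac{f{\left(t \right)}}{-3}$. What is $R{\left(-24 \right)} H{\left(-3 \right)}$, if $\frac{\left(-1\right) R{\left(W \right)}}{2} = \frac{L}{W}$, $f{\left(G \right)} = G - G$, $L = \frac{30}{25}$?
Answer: $- \frac{3}{10} \approx -0.3$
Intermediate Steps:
$L = \frac{6}{5}$ ($L = 30 \cdot \frac{1}{25} = \frac{6}{5} \approx 1.2$)
$f{\left(G \right)} = 0$
$H{\left(t \right)} = t$ ($H{\left(t \right)} = t + \frac{0}{-3} = t + 0 \left(- \frac{1}{3}\right) = t + 0 = t$)
$R{\left(W \right)} = - \frac{12}{5 W}$ ($R{\left(W \right)} = - 2 \frac{6}{5 W} = - \frac{12}{5 W}$)
$R{\left(-24 \right)} H{\left(-3 \right)} = - \frac{12}{5 \left(-24\right)} \left(-3\right) = \left(- \frac{12}{5}\right) \left(- \frac{1}{24}\right) \left(-3\right) = \frac{1}{10} \left(-3\right) = - \frac{3}{10}$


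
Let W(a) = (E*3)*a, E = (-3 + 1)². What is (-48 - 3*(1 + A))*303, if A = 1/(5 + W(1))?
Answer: -263610/17 ≈ -15506.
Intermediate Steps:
E = 4 (E = (-2)² = 4)
W(a) = 12*a (W(a) = (4*3)*a = 12*a)
A = 1/17 (A = 1/(5 + 12*1) = 1/(5 + 12) = 1/17 ≈ 0.058824)
(-48 - 3*(1 + A))*303 = (-48 - 3*(1 + 1/17))*303 = (-48 - 3*18/17)*303 = (-48 - 54/17)*303 = -870/17*303 = -263610/17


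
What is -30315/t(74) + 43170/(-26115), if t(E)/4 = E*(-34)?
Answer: 23814223/17521424 ≈ 1.3591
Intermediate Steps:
t(E) = -136*E (t(E) = 4*(E*(-34)) = 4*(-34*E) = -136*E)
-30315/t(74) + 43170/(-26115) = -30315/((-136*74)) + 43170/(-26115) = -30315/(-10064) + 43170*(-1/26115) = -30315*(-1/10064) - 2878/1741 = 30315/10064 - 2878/1741 = 23814223/17521424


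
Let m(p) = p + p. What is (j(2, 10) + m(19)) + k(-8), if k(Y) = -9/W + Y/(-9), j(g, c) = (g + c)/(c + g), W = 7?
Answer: 2432/63 ≈ 38.603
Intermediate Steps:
j(g, c) = 1 (j(g, c) = (c + g)/(c + g) = 1)
k(Y) = -9/7 - Y/9 (k(Y) = -9/7 + Y/(-9) = -9*1/7 + Y*(-1/9) = -9/7 - Y/9)
m(p) = 2*p
(j(2, 10) + m(19)) + k(-8) = (1 + 2*19) + (-9/7 - 1/9*(-8)) = (1 + 38) + (-9/7 + 8/9) = 39 - 25/63 = 2432/63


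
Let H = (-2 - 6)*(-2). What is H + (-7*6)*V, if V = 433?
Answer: -18170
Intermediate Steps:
H = 16 (H = -8*(-2) = 16)
H + (-7*6)*V = 16 - 7*6*433 = 16 - 42*433 = 16 - 18186 = -18170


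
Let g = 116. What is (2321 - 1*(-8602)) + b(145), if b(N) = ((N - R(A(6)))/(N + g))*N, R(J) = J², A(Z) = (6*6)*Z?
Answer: -134248/9 ≈ -14916.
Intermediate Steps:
A(Z) = 36*Z
b(N) = N*(-46656 + N)/(116 + N) (b(N) = ((N - (36*6)²)/(N + 116))*N = ((N - 1*216²)/(116 + N))*N = ((N - 1*46656)/(116 + N))*N = ((N - 46656)/(116 + N))*N = ((-46656 + N)/(116 + N))*N = N*(-46656 + N)/(116 + N))
(2321 - 1*(-8602)) + b(145) = (2321 - 1*(-8602)) + 145*(-46656 + 145)/(116 + 145) = (2321 + 8602) + 145*(-46511)/261 = 10923 + 145*(1/261)*(-46511) = 10923 - 232555/9 = -134248/9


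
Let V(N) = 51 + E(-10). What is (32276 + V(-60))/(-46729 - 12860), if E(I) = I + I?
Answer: -10769/19863 ≈ -0.54216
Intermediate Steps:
E(I) = 2*I
V(N) = 31 (V(N) = 51 + 2*(-10) = 51 - 20 = 31)
(32276 + V(-60))/(-46729 - 12860) = (32276 + 31)/(-46729 - 12860) = 32307/(-59589) = 32307*(-1/59589) = -10769/19863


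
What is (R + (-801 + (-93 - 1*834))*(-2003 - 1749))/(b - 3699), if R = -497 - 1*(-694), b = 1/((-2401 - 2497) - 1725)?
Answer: -42941233819/24498478 ≈ -1752.8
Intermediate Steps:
b = -1/6623 (b = 1/(-4898 - 1725) = 1/(-6623) = -1/6623 ≈ -0.00015099)
R = 197 (R = -497 + 694 = 197)
(R + (-801 + (-93 - 1*834))*(-2003 - 1749))/(b - 3699) = (197 + (-801 + (-93 - 1*834))*(-2003 - 1749))/(-1/6623 - 3699) = (197 + (-801 + (-93 - 834))*(-3752))/(-24498478/6623) = (197 + (-801 - 927)*(-3752))*(-6623/24498478) = (197 - 1728*(-3752))*(-6623/24498478) = (197 + 6483456)*(-6623/24498478) = 6483653*(-6623/24498478) = -42941233819/24498478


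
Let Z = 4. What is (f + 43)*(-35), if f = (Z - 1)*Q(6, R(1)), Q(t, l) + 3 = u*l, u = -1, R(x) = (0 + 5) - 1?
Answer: -770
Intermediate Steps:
R(x) = 4 (R(x) = 5 - 1 = 4)
Q(t, l) = -3 - l
f = -21 (f = (4 - 1)*(-3 - 1*4) = 3*(-3 - 4) = 3*(-7) = -21)
(f + 43)*(-35) = (-21 + 43)*(-35) = 22*(-35) = -770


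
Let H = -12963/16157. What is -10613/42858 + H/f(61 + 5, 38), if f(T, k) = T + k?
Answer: -9194444659/36007748712 ≈ -0.25535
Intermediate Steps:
H = -12963/16157 (H = -12963*1/16157 = -12963/16157 ≈ -0.80231)
-10613/42858 + H/f(61 + 5, 38) = -10613/42858 - 12963/(16157*((61 + 5) + 38)) = -10613*1/42858 - 12963/(16157*(66 + 38)) = -10613/42858 - 12963/16157/104 = -10613/42858 - 12963/16157*1/104 = -10613/42858 - 12963/1680328 = -9194444659/36007748712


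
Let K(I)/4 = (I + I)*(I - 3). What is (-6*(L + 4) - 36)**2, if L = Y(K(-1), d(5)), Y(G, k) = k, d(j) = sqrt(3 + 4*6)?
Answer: 4572 + 2160*sqrt(3) ≈ 8313.2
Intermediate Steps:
K(I) = 8*I*(-3 + I) (K(I) = 4*((I + I)*(I - 3)) = 4*((2*I)*(-3 + I)) = 4*(2*I*(-3 + I)) = 8*I*(-3 + I))
d(j) = 3*sqrt(3) (d(j) = sqrt(3 + 24) = sqrt(27) = 3*sqrt(3))
L = 3*sqrt(3) ≈ 5.1962
(-6*(L + 4) - 36)**2 = (-6*(3*sqrt(3) + 4) - 36)**2 = (-6*(4 + 3*sqrt(3)) - 36)**2 = ((-24 - 18*sqrt(3)) - 36)**2 = (-60 - 18*sqrt(3))**2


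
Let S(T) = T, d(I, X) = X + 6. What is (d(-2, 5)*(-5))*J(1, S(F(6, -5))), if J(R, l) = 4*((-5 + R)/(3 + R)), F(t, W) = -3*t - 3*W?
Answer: 220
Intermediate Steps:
F(t, W) = -3*W - 3*t
d(I, X) = 6 + X
J(R, l) = 4*(-5 + R)/(3 + R) (J(R, l) = 4*((-5 + R)/(3 + R)) = 4*(-5 + R)/(3 + R))
(d(-2, 5)*(-5))*J(1, S(F(6, -5))) = ((6 + 5)*(-5))*(4*(-5 + 1)/(3 + 1)) = (11*(-5))*(4*(-4)/4) = -220*(-4)/4 = -55*(-4) = 220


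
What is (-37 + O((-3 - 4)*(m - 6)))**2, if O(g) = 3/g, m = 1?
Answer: 1669264/1225 ≈ 1362.7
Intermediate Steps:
(-37 + O((-3 - 4)*(m - 6)))**2 = (-37 + 3/(((-3 - 4)*(1 - 6))))**2 = (-37 + 3/((-7*(-5))))**2 = (-37 + 3/35)**2 = (-1292/35)**2 = 1669264/1225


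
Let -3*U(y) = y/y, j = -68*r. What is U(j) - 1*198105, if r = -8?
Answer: -594316/3 ≈ -1.9811e+5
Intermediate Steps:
j = 544 (j = -68*(-8) = 544)
U(y) = -⅓ (U(y) = -y/(3*y) = -⅓*1 = -⅓)
U(j) - 1*198105 = -⅓ - 1*198105 = -⅓ - 198105 = -594316/3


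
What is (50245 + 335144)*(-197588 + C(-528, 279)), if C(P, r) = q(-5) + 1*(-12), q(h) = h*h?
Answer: -76143231675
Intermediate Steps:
q(h) = h**2
C(P, r) = 13 (C(P, r) = (-5)**2 + 1*(-12) = 25 - 12 = 13)
(50245 + 335144)*(-197588 + C(-528, 279)) = (50245 + 335144)*(-197588 + 13) = 385389*(-197575) = -76143231675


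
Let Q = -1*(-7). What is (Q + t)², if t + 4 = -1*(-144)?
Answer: 21609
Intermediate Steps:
Q = 7
t = 140 (t = -4 - 1*(-144) = -4 + 144 = 140)
(Q + t)² = (7 + 140)² = 147² = 21609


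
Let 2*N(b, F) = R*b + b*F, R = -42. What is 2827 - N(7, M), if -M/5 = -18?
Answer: 2659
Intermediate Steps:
M = 90 (M = -5*(-18) = 90)
N(b, F) = -21*b + F*b/2 (N(b, F) = (-42*b + b*F)/2 = (-42*b + F*b)/2 = -21*b + F*b/2)
2827 - N(7, M) = 2827 - 7*(-42 + 90)/2 = 2827 - 7*48/2 = 2827 - 1*168 = 2827 - 168 = 2659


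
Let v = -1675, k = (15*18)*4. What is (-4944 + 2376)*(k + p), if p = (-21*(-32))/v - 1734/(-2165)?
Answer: -2012251195152/725275 ≈ -2.7745e+6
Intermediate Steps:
k = 1080 (k = 270*4 = 1080)
p = 289914/725275 (p = -21*(-32)/(-1675) - 1734/(-2165) = 672*(-1/1675) - 1734*(-1/2165) = -672/1675 + 1734/2165 = 289914/725275 ≈ 0.39973)
(-4944 + 2376)*(k + p) = (-4944 + 2376)*(1080 + 289914/725275) = -2568*783586914/725275 = -2012251195152/725275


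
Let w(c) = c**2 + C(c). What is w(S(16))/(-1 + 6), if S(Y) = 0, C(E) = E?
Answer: 0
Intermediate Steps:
w(c) = c + c**2 (w(c) = c**2 + c = c + c**2)
w(S(16))/(-1 + 6) = (0*(1 + 0))/(-1 + 6) = (0*1)/5 = 0*(1/5) = 0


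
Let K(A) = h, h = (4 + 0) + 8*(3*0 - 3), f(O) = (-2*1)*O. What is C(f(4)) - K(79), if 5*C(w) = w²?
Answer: 164/5 ≈ 32.800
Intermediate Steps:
f(O) = -2*O
h = -20 (h = 4 + 8*(0 - 3) = 4 + 8*(-3) = 4 - 24 = -20)
C(w) = w²/5
K(A) = -20
C(f(4)) - K(79) = (-2*4)²/5 - 1*(-20) = (⅕)*(-8)² + 20 = (⅕)*64 + 20 = 64/5 + 20 = 164/5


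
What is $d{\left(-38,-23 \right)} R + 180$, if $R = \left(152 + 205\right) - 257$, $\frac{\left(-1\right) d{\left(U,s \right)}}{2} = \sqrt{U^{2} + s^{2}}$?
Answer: $180 - 200 \sqrt{1973} \approx -8703.7$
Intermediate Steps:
$d{\left(U,s \right)} = - 2 \sqrt{U^{2} + s^{2}}$
$R = 100$ ($R = 357 - 257 = 100$)
$d{\left(-38,-23 \right)} R + 180 = - 2 \sqrt{\left(-38\right)^{2} + \left(-23\right)^{2}} \cdot 100 + 180 = - 2 \sqrt{1444 + 529} \cdot 100 + 180 = - 2 \sqrt{1973} \cdot 100 + 180 = - 200 \sqrt{1973} + 180 = 180 - 200 \sqrt{1973}$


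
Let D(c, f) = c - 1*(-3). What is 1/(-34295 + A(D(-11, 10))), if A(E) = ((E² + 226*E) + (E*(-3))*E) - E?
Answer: -1/36223 ≈ -2.7607e-5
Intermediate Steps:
D(c, f) = 3 + c (D(c, f) = c + 3 = 3 + c)
A(E) = -2*E² + 225*E (A(E) = ((E² + 226*E) + (-3*E)*E) - E = ((E² + 226*E) - 3*E²) - E = (-2*E² + 226*E) - E = -2*E² + 225*E)
1/(-34295 + A(D(-11, 10))) = 1/(-34295 + (3 - 11)*(225 - 2*(3 - 11))) = 1/(-34295 - 8*(225 - 2*(-8))) = 1/(-34295 - 8*(225 + 16)) = 1/(-34295 - 8*241) = 1/(-34295 - 1928) = 1/(-36223) = -1/36223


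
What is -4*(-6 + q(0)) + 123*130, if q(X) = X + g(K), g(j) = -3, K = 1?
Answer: 16026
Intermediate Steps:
q(X) = -3 + X (q(X) = X - 3 = -3 + X)
-4*(-6 + q(0)) + 123*130 = -4*(-6 + (-3 + 0)) + 123*130 = -4*(-6 - 3) + 15990 = -4*(-9) + 15990 = 36 + 15990 = 16026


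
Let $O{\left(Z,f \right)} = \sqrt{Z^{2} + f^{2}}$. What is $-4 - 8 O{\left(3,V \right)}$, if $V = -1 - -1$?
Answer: $-28$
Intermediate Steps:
$V = 0$ ($V = -1 + 1 = 0$)
$-4 - 8 O{\left(3,V \right)} = -4 - 8 \sqrt{3^{2} + 0^{2}} = -4 - 8 \sqrt{9 + 0} = -4 - 8 \sqrt{9} = -4 - 24 = -28$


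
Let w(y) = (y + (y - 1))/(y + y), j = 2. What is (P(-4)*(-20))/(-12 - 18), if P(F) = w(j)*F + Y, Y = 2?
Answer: -2/3 ≈ -0.66667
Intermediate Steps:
w(y) = (-1 + 2*y)/(2*y) (w(y) = (y + (-1 + y))/((2*y)) = (-1 + 2*y)*(1/(2*y)) = (-1 + 2*y)/(2*y))
P(F) = 2 + 3*F/4 (P(F) = ((-1/2 + 2)/2)*F + 2 = ((1/2)*(3/2))*F + 2 = 3*F/4 + 2 = 2 + 3*F/4)
(P(-4)*(-20))/(-12 - 18) = ((2 + (3/4)*(-4))*(-20))/(-12 - 18) = ((2 - 3)*(-20))/(-30) = -1*(-20)*(-1/30) = 20*(-1/30) = -2/3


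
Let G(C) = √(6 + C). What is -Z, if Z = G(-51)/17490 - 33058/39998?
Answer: 16529/19999 - I*√5/5830 ≈ 0.82649 - 0.00038355*I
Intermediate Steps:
Z = -16529/19999 + I*√5/5830 (Z = √(6 - 51)/17490 - 33058/39998 = √(-45)*(1/17490) - 33058*1/39998 = (3*I*√5)*(1/17490) - 16529/19999 = I*√5/5830 - 16529/19999 = -16529/19999 + I*√5/5830 ≈ -0.82649 + 0.00038355*I)
-Z = -(-16529/19999 + I*√5/5830) = 16529/19999 - I*√5/5830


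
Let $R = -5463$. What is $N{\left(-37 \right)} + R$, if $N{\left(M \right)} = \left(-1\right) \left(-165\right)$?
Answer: $-5298$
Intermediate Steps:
$N{\left(M \right)} = 165$
$N{\left(-37 \right)} + R = 165 - 5463 = -5298$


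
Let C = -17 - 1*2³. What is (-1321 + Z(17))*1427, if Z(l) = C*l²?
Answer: -12195142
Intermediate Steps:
C = -25 (C = -17 - 1*8 = -17 - 8 = -25)
Z(l) = -25*l²
(-1321 + Z(17))*1427 = (-1321 - 25*17²)*1427 = (-1321 - 25*289)*1427 = (-1321 - 7225)*1427 = -8546*1427 = -12195142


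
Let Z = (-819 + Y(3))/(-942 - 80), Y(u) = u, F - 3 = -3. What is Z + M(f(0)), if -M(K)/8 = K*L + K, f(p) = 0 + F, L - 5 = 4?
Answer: 408/511 ≈ 0.79843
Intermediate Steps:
F = 0 (F = 3 - 3 = 0)
L = 9 (L = 5 + 4 = 9)
f(p) = 0 (f(p) = 0 + 0 = 0)
M(K) = -80*K (M(K) = -8*(K*9 + K) = -8*(9*K + K) = -80*K)
Z = 408/511 (Z = (-819 + 3)/(-942 - 80) = -816/(-1022) = -816*(-1/1022) = 408/511 ≈ 0.79843)
Z + M(f(0)) = 408/511 - 80*0 = 408/511 + 0 = 408/511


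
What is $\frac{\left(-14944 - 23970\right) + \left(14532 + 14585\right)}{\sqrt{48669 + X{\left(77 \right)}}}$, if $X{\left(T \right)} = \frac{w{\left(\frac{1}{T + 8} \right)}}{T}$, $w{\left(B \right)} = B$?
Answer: $- \frac{9797 \sqrt{2084835176270}}{318538606} \approx -44.409$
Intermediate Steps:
$X{\left(T \right)} = \frac{1}{T \left(8 + T\right)}$ ($X{\left(T \right)} = \frac{1}{\left(T + 8\right) T} = \frac{1}{\left(8 + T\right) T} = \frac{1}{T \left(8 + T\right)}$)
$\frac{\left(-14944 - 23970\right) + \left(14532 + 14585\right)}{\sqrt{48669 + X{\left(77 \right)}}} = \frac{\left(-14944 - 23970\right) + \left(14532 + 14585\right)}{\sqrt{48669 + \frac{1}{77 \left(8 + 77\right)}}} = \frac{-38914 + 29117}{\sqrt{48669 + \frac{1}{77 \cdot 85}}} = - \frac{9797}{\sqrt{48669 + \frac{1}{77} \cdot \frac{1}{85}}} = - \frac{9797}{\sqrt{48669 + \frac{1}{6545}}} = - \frac{9797}{\sqrt{\frac{318538606}{6545}}} = - \frac{9797}{\frac{1}{6545} \sqrt{2084835176270}} = - 9797 \frac{\sqrt{2084835176270}}{318538606} = - \frac{9797 \sqrt{2084835176270}}{318538606}$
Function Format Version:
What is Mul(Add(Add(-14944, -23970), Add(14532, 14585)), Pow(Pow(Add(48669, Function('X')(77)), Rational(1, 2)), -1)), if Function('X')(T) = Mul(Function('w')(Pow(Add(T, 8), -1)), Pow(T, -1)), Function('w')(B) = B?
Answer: Mul(Rational(-9797, 318538606), Pow(2084835176270, Rational(1, 2))) ≈ -44.409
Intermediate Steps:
Function('X')(T) = Mul(Pow(T, -1), Pow(Add(8, T), -1)) (Function('X')(T) = Mul(Pow(Add(T, 8), -1), Pow(T, -1)) = Mul(Pow(Add(8, T), -1), Pow(T, -1)) = Mul(Pow(T, -1), Pow(Add(8, T), -1)))
Mul(Add(Add(-14944, -23970), Add(14532, 14585)), Pow(Pow(Add(48669, Function('X')(77)), Rational(1, 2)), -1)) = Mul(Add(Add(-14944, -23970), Add(14532, 14585)), Pow(Pow(Add(48669, Mul(Pow(77, -1), Pow(Add(8, 77), -1))), Rational(1, 2)), -1)) = Mul(Add(-38914, 29117), Pow(Pow(Add(48669, Mul(Rational(1, 77), Pow(85, -1))), Rational(1, 2)), -1)) = Mul(-9797, Pow(Pow(Add(48669, Mul(Rational(1, 77), Rational(1, 85))), Rational(1, 2)), -1)) = Mul(-9797, Pow(Pow(Add(48669, Rational(1, 6545)), Rational(1, 2)), -1)) = Mul(-9797, Pow(Pow(Rational(318538606, 6545), Rational(1, 2)), -1)) = Mul(-9797, Pow(Mul(Rational(1, 6545), Pow(2084835176270, Rational(1, 2))), -1)) = Mul(-9797, Mul(Rational(1, 318538606), Pow(2084835176270, Rational(1, 2)))) = Mul(Rational(-9797, 318538606), Pow(2084835176270, Rational(1, 2)))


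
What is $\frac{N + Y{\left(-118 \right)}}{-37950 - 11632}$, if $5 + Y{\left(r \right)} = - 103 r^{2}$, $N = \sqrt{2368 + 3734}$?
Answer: $\frac{1434177}{49582} - \frac{3 \sqrt{678}}{49582} \approx 28.924$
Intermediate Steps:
$N = 3 \sqrt{678}$ ($N = \sqrt{6102} = 3 \sqrt{678} \approx 78.115$)
$Y{\left(r \right)} = -5 - 103 r^{2}$
$\frac{N + Y{\left(-118 \right)}}{-37950 - 11632} = \frac{3 \sqrt{678} - \left(5 + 103 \left(-118\right)^{2}\right)}{-37950 - 11632} = \frac{3 \sqrt{678} - 1434177}{-49582} = \left(3 \sqrt{678} - 1434177\right) \left(- \frac{1}{49582}\right) = \left(-1434177 + 3 \sqrt{678}\right) \left(- \frac{1}{49582}\right) = \frac{1434177}{49582} - \frac{3 \sqrt{678}}{49582}$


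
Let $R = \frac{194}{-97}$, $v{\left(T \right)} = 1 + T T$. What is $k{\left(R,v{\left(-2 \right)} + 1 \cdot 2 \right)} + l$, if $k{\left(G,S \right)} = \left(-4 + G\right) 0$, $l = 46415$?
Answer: $46415$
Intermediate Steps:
$v{\left(T \right)} = 1 + T^{2}$
$R = -2$ ($R = 194 \left(- \frac{1}{97}\right) = -2$)
$k{\left(G,S \right)} = 0$
$k{\left(R,v{\left(-2 \right)} + 1 \cdot 2 \right)} + l = 0 + 46415 = 46415$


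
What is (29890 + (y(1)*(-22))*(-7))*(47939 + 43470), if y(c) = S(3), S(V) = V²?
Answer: 2858907884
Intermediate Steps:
y(c) = 9 (y(c) = 3² = 9)
(29890 + (y(1)*(-22))*(-7))*(47939 + 43470) = (29890 + (9*(-22))*(-7))*(47939 + 43470) = (29890 - 198*(-7))*91409 = (29890 + 1386)*91409 = 31276*91409 = 2858907884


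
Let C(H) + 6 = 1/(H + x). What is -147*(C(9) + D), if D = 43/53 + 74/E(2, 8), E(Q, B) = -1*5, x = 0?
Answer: 2322992/795 ≈ 2922.0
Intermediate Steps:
C(H) = -6 + 1/H (C(H) = -6 + 1/(H + 0) = -6 + 1/H)
E(Q, B) = -5
D = -3707/265 (D = 43/53 + 74/(-5) = 43*(1/53) + 74*(-1/5) = 43/53 - 74/5 = -3707/265 ≈ -13.989)
-147*(C(9) + D) = -147*((-6 + 1/9) - 3707/265) = -147*(-53/9 - 3707/265) = -147*(-47408/2385) = 2322992/795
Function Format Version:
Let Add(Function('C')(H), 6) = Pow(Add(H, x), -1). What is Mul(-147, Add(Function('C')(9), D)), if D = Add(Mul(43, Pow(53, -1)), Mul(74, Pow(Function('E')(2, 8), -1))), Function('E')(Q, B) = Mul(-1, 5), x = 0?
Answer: Rational(2322992, 795) ≈ 2922.0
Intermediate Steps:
Function('C')(H) = Add(-6, Pow(H, -1)) (Function('C')(H) = Add(-6, Pow(Add(H, 0), -1)) = Add(-6, Pow(H, -1)))
Function('E')(Q, B) = -5
D = Rational(-3707, 265) (D = Add(Mul(43, Pow(53, -1)), Mul(74, Pow(-5, -1))) = Add(Mul(43, Rational(1, 53)), Mul(74, Rational(-1, 5))) = Add(Rational(43, 53), Rational(-74, 5)) = Rational(-3707, 265) ≈ -13.989)
Mul(-147, Add(Function('C')(9), D)) = Mul(-147, Add(Add(-6, Pow(9, -1)), Rational(-3707, 265))) = Mul(-147, Add(Add(-6, Rational(1, 9)), Rational(-3707, 265))) = Mul(-147, Add(Rational(-53, 9), Rational(-3707, 265))) = Mul(-147, Rational(-47408, 2385)) = Rational(2322992, 795)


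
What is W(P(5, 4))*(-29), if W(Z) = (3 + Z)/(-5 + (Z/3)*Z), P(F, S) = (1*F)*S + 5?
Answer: -1218/305 ≈ -3.9934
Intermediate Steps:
P(F, S) = 5 + F*S (P(F, S) = F*S + 5 = 5 + F*S)
W(Z) = (3 + Z)/(-5 + Z²/3) (W(Z) = (3 + Z)/(-5 + (Z*(⅓))*Z) = (3 + Z)/(-5 + (Z/3)*Z) = (3 + Z)/(-5 + Z²/3))
W(P(5, 4))*(-29) = (3*(3 + (5 + 5*4))/(-15 + (5 + 5*4)²))*(-29) = (3*(3 + (5 + 20))/(-15 + (5 + 20)²))*(-29) = (3*(3 + 25)/(-15 + 25²))*(-29) = (3*28/(-15 + 625))*(-29) = (3*28/610)*(-29) = (3*(1/610)*28)*(-29) = (42/305)*(-29) = -1218/305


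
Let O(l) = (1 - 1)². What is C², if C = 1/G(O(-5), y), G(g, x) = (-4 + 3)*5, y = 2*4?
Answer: 1/25 ≈ 0.040000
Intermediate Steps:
O(l) = 0 (O(l) = 0² = 0)
y = 8
G(g, x) = -5 (G(g, x) = -1*5 = -5)
C = -⅕ (C = 1/(-5) = -⅕ ≈ -0.20000)
C² = (-⅕)² = 1/25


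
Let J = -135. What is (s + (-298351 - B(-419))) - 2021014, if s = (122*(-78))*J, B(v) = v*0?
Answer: -1034705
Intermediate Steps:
B(v) = 0
s = 1284660 (s = (122*(-78))*(-135) = -9516*(-135) = 1284660)
(s + (-298351 - B(-419))) - 2021014 = (1284660 + (-298351 - 1*0)) - 2021014 = (1284660 + (-298351 + 0)) - 2021014 = (1284660 - 298351) - 2021014 = 986309 - 2021014 = -1034705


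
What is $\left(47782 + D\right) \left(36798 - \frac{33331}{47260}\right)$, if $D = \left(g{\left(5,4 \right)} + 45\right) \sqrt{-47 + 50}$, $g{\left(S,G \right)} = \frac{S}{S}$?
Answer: $\frac{41547408199759}{23630} + \frac{39997923427 \sqrt{3}}{23630} \approx 1.7612 \cdot 10^{9}$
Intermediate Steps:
$g{\left(S,G \right)} = 1$
$D = 46 \sqrt{3}$ ($D = \left(1 + 45\right) \sqrt{-47 + 50} = 46 \sqrt{3} \approx 79.674$)
$\left(47782 + D\right) \left(36798 - \frac{33331}{47260}\right) = \left(47782 + 46 \sqrt{3}\right) \left(36798 - \frac{33331}{47260}\right) = \left(47782 + 46 \sqrt{3}\right) \frac{1739040149}{47260} = \frac{41547408199759}{23630} + \frac{39997923427 \sqrt{3}}{23630}$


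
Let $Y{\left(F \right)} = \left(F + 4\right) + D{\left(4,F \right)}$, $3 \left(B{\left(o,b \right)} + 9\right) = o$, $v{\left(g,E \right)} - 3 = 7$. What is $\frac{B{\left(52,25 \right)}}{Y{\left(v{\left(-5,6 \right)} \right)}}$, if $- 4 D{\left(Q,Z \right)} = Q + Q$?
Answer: $\frac{25}{36} \approx 0.69444$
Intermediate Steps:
$D{\left(Q,Z \right)} = - \frac{Q}{2}$ ($D{\left(Q,Z \right)} = - \frac{Q + Q}{4} = - \frac{2 Q}{4} = - \frac{Q}{2}$)
$v{\left(g,E \right)} = 10$ ($v{\left(g,E \right)} = 3 + 7 = 10$)
$B{\left(o,b \right)} = -9 + \frac{o}{3}$
$Y{\left(F \right)} = 2 + F$ ($Y{\left(F \right)} = \left(F + 4\right) - 2 = \left(4 + F\right) - 2 = 2 + F$)
$\frac{B{\left(52,25 \right)}}{Y{\left(v{\left(-5,6 \right)} \right)}} = \frac{-9 + \frac{1}{3} \cdot 52}{2 + 10} = \frac{-9 + \frac{52}{3}}{12} = \frac{25}{3} \cdot \frac{1}{12} = \frac{25}{36}$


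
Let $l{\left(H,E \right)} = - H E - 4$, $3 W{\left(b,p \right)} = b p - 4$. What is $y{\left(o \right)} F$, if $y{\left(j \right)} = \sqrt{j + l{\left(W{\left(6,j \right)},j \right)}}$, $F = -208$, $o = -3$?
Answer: $- 208 i \sqrt{29} \approx - 1120.1 i$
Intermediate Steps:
$W{\left(b,p \right)} = - \frac{4}{3} + \frac{b p}{3}$ ($W{\left(b,p \right)} = \frac{b p - 4}{3} = \frac{-4 + b p}{3} = - \frac{4}{3} + \frac{b p}{3}$)
$l{\left(H,E \right)} = -4 - E H$ ($l{\left(H,E \right)} = - E H - 4 = -4 - E H$)
$y{\left(j \right)} = \sqrt{-4 + j - j \left(- \frac{4}{3} + 2 j\right)}$ ($y{\left(j \right)} = \sqrt{j - \left(4 + j \left(- \frac{4}{3} + \frac{1}{3} \cdot 6 j\right)\right)} = \sqrt{j - \left(4 + j \left(- \frac{4}{3} + 2 j\right)\right)} = \sqrt{-4 + j - j \left(- \frac{4}{3} + 2 j\right)}$)
$y{\left(o \right)} F = \frac{\sqrt{-36 - 18 \left(-3\right)^{2} + 21 \left(-3\right)}}{3} \left(-208\right) = \frac{\sqrt{-36 - 162 - 63}}{3} \left(-208\right) = \frac{\sqrt{-261}}{3} \left(-208\right) = \frac{3 i \sqrt{29}}{3} \left(-208\right) = i \sqrt{29} \left(-208\right) = - 208 i \sqrt{29}$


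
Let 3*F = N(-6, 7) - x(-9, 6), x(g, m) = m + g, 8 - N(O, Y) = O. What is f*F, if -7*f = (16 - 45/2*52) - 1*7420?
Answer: 48586/7 ≈ 6940.9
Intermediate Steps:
N(O, Y) = 8 - O
x(g, m) = g + m
f = 8574/7 (f = -((16 - 45/2*52) - 1*7420)/7 = -((16 - 45*1/2*52) - 7420)/7 = -((16 - 45/2*52) - 7420)/7 = -((16 - 1170) - 7420)/7 = -(-1154 - 7420)/7 = -1/7*(-8574) = 8574/7 ≈ 1224.9)
F = 17/3 (F = ((8 - 1*(-6)) - (-9 + 6))/3 = ((8 + 6) - 1*(-3))/3 = (14 + 3)/3 = (1/3)*17 = 17/3 ≈ 5.6667)
f*F = (8574/7)*(17/3) = 48586/7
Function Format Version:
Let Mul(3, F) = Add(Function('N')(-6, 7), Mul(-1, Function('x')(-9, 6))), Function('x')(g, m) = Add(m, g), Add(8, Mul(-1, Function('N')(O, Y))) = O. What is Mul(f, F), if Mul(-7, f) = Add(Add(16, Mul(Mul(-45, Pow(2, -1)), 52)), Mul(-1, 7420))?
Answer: Rational(48586, 7) ≈ 6940.9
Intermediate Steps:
Function('N')(O, Y) = Add(8, Mul(-1, O))
Function('x')(g, m) = Add(g, m)
f = Rational(8574, 7) (f = Mul(Rational(-1, 7), Add(Add(16, Mul(Mul(-45, Pow(2, -1)), 52)), Mul(-1, 7420))) = Mul(Rational(-1, 7), Add(Add(16, Mul(Mul(-45, Rational(1, 2)), 52)), -7420)) = Mul(Rational(-1, 7), Add(Add(16, Mul(Rational(-45, 2), 52)), -7420)) = Mul(Rational(-1, 7), Add(Add(16, -1170), -7420)) = Mul(Rational(-1, 7), Add(-1154, -7420)) = Mul(Rational(-1, 7), -8574) = Rational(8574, 7) ≈ 1224.9)
F = Rational(17, 3) (F = Mul(Rational(1, 3), Add(Add(8, Mul(-1, -6)), Mul(-1, Add(-9, 6)))) = Mul(Rational(1, 3), Add(Add(8, 6), Mul(-1, -3))) = Mul(Rational(1, 3), Add(14, 3)) = Mul(Rational(1, 3), 17) = Rational(17, 3) ≈ 5.6667)
Mul(f, F) = Mul(Rational(8574, 7), Rational(17, 3)) = Rational(48586, 7)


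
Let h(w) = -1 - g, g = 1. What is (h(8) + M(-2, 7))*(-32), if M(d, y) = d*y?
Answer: 512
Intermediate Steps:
h(w) = -2 (h(w) = -1 - 1*1 = -1 - 1 = -2)
(h(8) + M(-2, 7))*(-32) = (-2 - 2*7)*(-32) = (-2 - 14)*(-32) = -16*(-32) = 512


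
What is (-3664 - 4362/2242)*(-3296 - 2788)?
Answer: 25002350100/1121 ≈ 2.2304e+7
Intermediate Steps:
(-3664 - 4362/2242)*(-3296 - 2788) = (-3664 - 4362*1/2242)*(-6084) = (-3664 - 2181/1121)*(-6084) = -4109525/1121*(-6084) = 25002350100/1121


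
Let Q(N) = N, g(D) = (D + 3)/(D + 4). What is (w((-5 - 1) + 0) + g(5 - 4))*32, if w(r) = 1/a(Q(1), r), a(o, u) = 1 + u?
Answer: 96/5 ≈ 19.200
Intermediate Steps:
g(D) = (3 + D)/(4 + D)
w(r) = 1/(1 + r)
(w((-5 - 1) + 0) + g(5 - 4))*32 = (1/(1 + ((-5 - 1) + 0)) + (3 + (5 - 4))/(4 + (5 - 4)))*32 = (1/(1 + (-6 + 0)) + (3 + 1)/(4 + 1))*32 = (1/(1 - 6) + 4/5)*32 = (1/(-5) + (⅕)*4)*32 = (-⅕ + ⅘)*32 = (⅗)*32 = 96/5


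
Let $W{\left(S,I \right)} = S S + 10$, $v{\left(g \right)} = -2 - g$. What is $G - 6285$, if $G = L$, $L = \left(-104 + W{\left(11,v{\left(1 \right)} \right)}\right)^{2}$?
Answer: $-5556$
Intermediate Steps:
$W{\left(S,I \right)} = 10 + S^{2}$ ($W{\left(S,I \right)} = S^{2} + 10 = 10 + S^{2}$)
$L = 729$ ($L = \left(-104 + \left(10 + 11^{2}\right)\right)^{2} = \left(-104 + \left(10 + 121\right)\right)^{2} = \left(-104 + 131\right)^{2} = 27^{2} = 729$)
$G = 729$
$G - 6285 = 729 - 6285 = -5556$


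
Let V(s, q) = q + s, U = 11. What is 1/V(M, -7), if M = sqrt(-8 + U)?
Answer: -7/46 - sqrt(3)/46 ≈ -0.18983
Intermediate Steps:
M = sqrt(3) (M = sqrt(-8 + 11) = sqrt(3) ≈ 1.7320)
1/V(M, -7) = 1/(-7 + sqrt(3))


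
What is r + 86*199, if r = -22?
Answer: 17092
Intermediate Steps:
r + 86*199 = -22 + 86*199 = -22 + 17114 = 17092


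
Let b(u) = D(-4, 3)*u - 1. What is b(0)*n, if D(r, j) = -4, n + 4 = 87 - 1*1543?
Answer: 1460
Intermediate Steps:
n = -1460 (n = -4 + (87 - 1*1543) = -4 + (87 - 1543) = -4 - 1456 = -1460)
b(u) = -1 - 4*u (b(u) = -4*u - 1 = -1 - 4*u)
b(0)*n = (-1 - 4*0)*(-1460) = (-1 + 0)*(-1460) = -1*(-1460) = 1460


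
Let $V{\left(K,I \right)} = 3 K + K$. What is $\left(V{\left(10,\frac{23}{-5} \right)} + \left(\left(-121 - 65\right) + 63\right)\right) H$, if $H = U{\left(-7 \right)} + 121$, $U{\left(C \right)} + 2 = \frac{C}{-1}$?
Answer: $-10458$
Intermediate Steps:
$U{\left(C \right)} = -2 - C$ ($U{\left(C \right)} = -2 + \frac{C}{-1} = -2 + C \left(-1\right) = -2 - C$)
$V{\left(K,I \right)} = 4 K$
$H = 126$ ($H = \left(-2 - -7\right) + 121 = \left(-2 + 7\right) + 121 = 5 + 121 = 126$)
$\left(V{\left(10,\frac{23}{-5} \right)} + \left(\left(-121 - 65\right) + 63\right)\right) H = \left(4 \cdot 10 + \left(\left(-121 - 65\right) + 63\right)\right) 126 = \left(40 + \left(-186 + 63\right)\right) 126 = \left(40 - 123\right) 126 = \left(-83\right) 126 = -10458$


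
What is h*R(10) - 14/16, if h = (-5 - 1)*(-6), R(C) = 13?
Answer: 3737/8 ≈ 467.13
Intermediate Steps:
h = 36 (h = -6*(-6) = 36)
h*R(10) - 14/16 = 36*13 - 14/16 = 468 - 14*1/16 = 468 - 7/8 = 3737/8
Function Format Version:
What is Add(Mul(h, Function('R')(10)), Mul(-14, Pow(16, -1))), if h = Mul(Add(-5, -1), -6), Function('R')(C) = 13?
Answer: Rational(3737, 8) ≈ 467.13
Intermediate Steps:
h = 36 (h = Mul(-6, -6) = 36)
Add(Mul(h, Function('R')(10)), Mul(-14, Pow(16, -1))) = Add(Mul(36, 13), Mul(-14, Pow(16, -1))) = Add(468, Mul(-14, Rational(1, 16))) = Add(468, Rational(-7, 8)) = Rational(3737, 8)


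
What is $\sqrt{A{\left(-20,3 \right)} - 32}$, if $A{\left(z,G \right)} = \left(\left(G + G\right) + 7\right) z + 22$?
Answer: $3 i \sqrt{30} \approx 16.432 i$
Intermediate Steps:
$A{\left(z,G \right)} = 22 + z \left(7 + 2 G\right)$ ($A{\left(z,G \right)} = \left(2 G + 7\right) z + 22 = \left(7 + 2 G\right) z + 22 = z \left(7 + 2 G\right) + 22 = 22 + z \left(7 + 2 G\right)$)
$\sqrt{A{\left(-20,3 \right)} - 32} = \sqrt{\left(22 + 7 \left(-20\right) + 2 \cdot 3 \left(-20\right)\right) - 32} = \sqrt{\left(22 - 140 - 120\right) - 32} = \sqrt{-238 - 32} = \sqrt{-270} = 3 i \sqrt{30}$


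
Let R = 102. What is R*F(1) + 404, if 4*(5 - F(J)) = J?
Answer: 1777/2 ≈ 888.50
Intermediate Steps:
F(J) = 5 - J/4
R*F(1) + 404 = 102*(5 - ¼*1) + 404 = 102*(5 - ¼) + 404 = 102*(19/4) + 404 = 969/2 + 404 = 1777/2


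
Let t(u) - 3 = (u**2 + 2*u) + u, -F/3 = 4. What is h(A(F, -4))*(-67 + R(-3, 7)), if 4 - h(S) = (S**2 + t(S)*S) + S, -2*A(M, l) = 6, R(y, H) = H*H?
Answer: -126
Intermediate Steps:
R(y, H) = H**2
F = -12 (F = -3*4 = -12)
A(M, l) = -3 (A(M, l) = -1/2*6 = -3)
t(u) = 3 + u**2 + 3*u (t(u) = 3 + ((u**2 + 2*u) + u) = 3 + (u**2 + 3*u) = 3 + u**2 + 3*u)
h(S) = 4 - S - S**2 - S*(3 + S**2 + 3*S) (h(S) = 4 - ((S**2 + (3 + S**2 + 3*S)*S) + S) = 4 - ((S**2 + S*(3 + S**2 + 3*S)) + S) = 4 - (S + S**2 + S*(3 + S**2 + 3*S)) = 4 + (-S - S**2 - S*(3 + S**2 + 3*S)) = 4 - S - S**2 - S*(3 + S**2 + 3*S))
h(A(F, -4))*(-67 + R(-3, 7)) = (4 - 1*(-3)**3 - 4*(-3) - 4*(-3)**2)*(-67 + 7**2) = (4 - 1*(-27) + 12 - 4*9)*(-67 + 49) = (4 + 27 + 12 - 36)*(-18) = 7*(-18) = -126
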